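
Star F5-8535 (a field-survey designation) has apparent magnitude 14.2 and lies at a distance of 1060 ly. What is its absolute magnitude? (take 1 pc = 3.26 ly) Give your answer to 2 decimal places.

d = 1060 ly / 3.26 = 325.2 pc
5 log₁₀(d/10 pc) = 5 log₁₀(325.2) − 5 = 7.560
M = m − 5 log₁₀(d/10) = 14.2 − 7.560 = 6.640

M ≈ 6.64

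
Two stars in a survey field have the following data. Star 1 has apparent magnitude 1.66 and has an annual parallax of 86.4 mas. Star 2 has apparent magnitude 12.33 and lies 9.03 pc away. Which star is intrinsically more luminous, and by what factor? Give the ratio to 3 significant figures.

Star 1: p = 86.4 mas = 0.0864″ → d = 1/p = 11.57 pc
Star 1: M = m − 5 log₁₀ d + 5 = 1.66 − 5·1.0635 + 5 = 1.343
Star 2: M = m − 5 log₁₀ d + 5 = 12.33 − 5·0.9557 + 5 = 12.552
ΔM = M_1 − M_2 = 1.343 − (12.552) = -11.209; smaller M is more luminous → Star 1.
L ratio = 10^(0.4 |ΔM|) = 10^4.484 = 30450

Star 1 is more luminous, by a factor of 30500.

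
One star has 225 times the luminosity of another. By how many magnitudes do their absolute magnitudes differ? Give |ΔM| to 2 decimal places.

|ΔM| ≈ 5.88

Pogson: ΔM = −2.5 log₁₀(ratio) = −2.5 log₁₀(225) = −2.5 × 2.3522 = -5.880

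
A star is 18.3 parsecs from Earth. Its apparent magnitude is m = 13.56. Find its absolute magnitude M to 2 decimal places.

M ≈ 12.25

5 log₁₀(d/10 pc) = 5 log₁₀(18.30) − 5 = 1.312
M = m − 5 log₁₀(d/10) = 13.56 − 1.312 = 12.248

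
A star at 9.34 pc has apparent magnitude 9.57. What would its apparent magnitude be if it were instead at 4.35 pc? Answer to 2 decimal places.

m ≈ 7.91

Flux ∝ 1/d², so Δm = 5 log₁₀(d₂/d₁) = 5 log₁₀(4.35/9.34) = -1.659
m₂ = m₁ + Δm = 9.57 + (-1.659) = 7.911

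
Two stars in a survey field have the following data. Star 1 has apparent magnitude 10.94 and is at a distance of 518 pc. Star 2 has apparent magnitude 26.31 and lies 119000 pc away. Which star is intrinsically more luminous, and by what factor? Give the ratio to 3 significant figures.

Star 1 is more luminous, by a factor of 26.6.

Star 1: M = m − 5 log₁₀ d + 5 = 10.94 − 5·2.7143 + 5 = 2.368
Star 2: M = m − 5 log₁₀ d + 5 = 26.31 − 5·5.0755 + 5 = 5.932
ΔM = M_1 − M_2 = 2.368 − (5.932) = -3.564; smaller M is more luminous → Star 1.
L ratio = 10^(0.4 |ΔM|) = 10^1.426 = 26.64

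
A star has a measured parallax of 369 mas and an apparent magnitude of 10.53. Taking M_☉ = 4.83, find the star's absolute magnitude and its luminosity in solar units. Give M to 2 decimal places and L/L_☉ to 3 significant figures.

d = 1/p = 1000/369 mas = 2.710 pc
M = m − 5 log₁₀ d + 5 = 10.53 − 5·0.4330 + 5 = 13.365
M − M_☉ = 13.365 − 4.83 = 8.535
L/L_☉ = 10^(−0.4 × 8.535) = 3.854×10^-4

M ≈ 13.37; L/L_☉ ≈ 3.85×10^-4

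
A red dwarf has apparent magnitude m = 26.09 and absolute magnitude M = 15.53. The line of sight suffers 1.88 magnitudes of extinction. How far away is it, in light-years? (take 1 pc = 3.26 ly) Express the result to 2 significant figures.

m − M = 5 log₁₀(d/10 pc) + A  ⇒  26.09 − (15.53) − 1.88 = 5 log₁₀(d/10)
8.680 = 5 log₁₀(d/10)
log₁₀ d = (m − M − A)/5 + 1 = 2.7360
d = 10^2.7360 = 544.5 pc
= 1775 ly

d ≈ 1800 ly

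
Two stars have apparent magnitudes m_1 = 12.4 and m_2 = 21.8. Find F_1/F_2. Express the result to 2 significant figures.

F_1/F_2 ≈ 5800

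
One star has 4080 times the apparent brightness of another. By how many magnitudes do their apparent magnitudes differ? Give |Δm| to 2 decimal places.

Pogson: Δm = −2.5 log₁₀(ratio) = −2.5 log₁₀(4080) = −2.5 × 3.6107 = -9.027

|Δm| ≈ 9.03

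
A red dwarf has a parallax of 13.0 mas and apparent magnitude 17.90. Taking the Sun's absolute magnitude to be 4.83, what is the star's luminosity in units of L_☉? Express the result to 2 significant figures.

L/L_☉ ≈ 3.5×10^-4

d = 1/p = 1000/13.0 mas = 76.92 pc
M = m − 5 log₁₀ d + 5 = 17.90 − 5·1.8861 + 5 = 13.470
M − M_☉ = 13.470 − 4.83 = 8.640
L/L_☉ = 10^(−0.4 × 8.640) = 3.500×10^-4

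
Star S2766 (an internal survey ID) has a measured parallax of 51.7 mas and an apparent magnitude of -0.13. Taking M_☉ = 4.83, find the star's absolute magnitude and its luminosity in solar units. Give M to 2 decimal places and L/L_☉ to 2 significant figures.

M ≈ -1.56; L/L_☉ ≈ 360

d = 1/p = 1000/51.7 mas = 19.34 pc
M = m − 5 log₁₀ d + 5 = -0.13 − 5·1.2865 + 5 = -1.563
M − M_☉ = -1.563 − 4.83 = -6.393
L/L_☉ = 10^(−0.4 × -6.393) = 360.6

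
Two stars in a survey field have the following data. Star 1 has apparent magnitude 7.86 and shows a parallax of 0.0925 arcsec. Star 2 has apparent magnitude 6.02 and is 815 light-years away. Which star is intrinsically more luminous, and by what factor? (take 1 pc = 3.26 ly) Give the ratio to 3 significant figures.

Star 2 is more luminous, by a factor of 2910.

Star 1: d = 1/p = 1/0.0925″ = 10.81 pc
Star 1: M = m − 5 log₁₀ d + 5 = 7.86 − 5·1.0339 + 5 = 7.691
Star 2: d = 815 ly / 3.26 = 250.0 pc
Star 2: M = m − 5 log₁₀ d + 5 = 6.02 − 5·2.3979 + 5 = -0.970
ΔM = M_1 − M_2 = 7.691 − (-0.970) = 8.660; smaller M is more luminous → Star 2.
L ratio = 10^(0.4 |ΔM|) = 10^3.464 = 2912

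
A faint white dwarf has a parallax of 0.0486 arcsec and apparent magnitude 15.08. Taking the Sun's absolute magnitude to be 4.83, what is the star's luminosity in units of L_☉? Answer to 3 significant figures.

L/L_☉ ≈ 3.36×10^-4

d = 1/p = 1/0.0486″ = 20.58 pc
M = m − 5 log₁₀ d + 5 = 15.08 − 5·1.3134 + 5 = 13.513
M − M_☉ = 13.513 − 4.83 = 8.683
L/L_☉ = 10^(−0.4 × 8.683) = 3.363×10^-4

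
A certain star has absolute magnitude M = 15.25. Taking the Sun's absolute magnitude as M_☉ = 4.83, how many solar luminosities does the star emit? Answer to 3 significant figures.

L/L_☉ ≈ 6.79×10^-5

M − M_☉ = 15.25 − 4.83 = 10.420
L/L_☉ = 10^(−0.4 (M − M_☉)) = 10^-4.168 = 6.792×10^-5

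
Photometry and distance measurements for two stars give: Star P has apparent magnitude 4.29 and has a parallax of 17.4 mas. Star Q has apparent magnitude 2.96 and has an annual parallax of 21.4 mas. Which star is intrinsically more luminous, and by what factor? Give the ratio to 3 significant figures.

Star P: p = 17.4 mas = 0.0174″ → d = 1/p = 57.47 pc
Star P: M = m − 5 log₁₀ d + 5 = 4.29 − 5·1.7595 + 5 = 0.493
Star Q: p = 21.4 mas = 0.0214″ → d = 1/p = 46.73 pc
Star Q: M = m − 5 log₁₀ d + 5 = 2.96 − 5·1.6696 + 5 = -0.388
ΔM = M_P − M_Q = 0.493 − (-0.388) = 0.881; smaller M is more luminous → Star Q.
L ratio = 10^(0.4 |ΔM|) = 10^0.352 = 2.250

Star Q is more luminous, by a factor of 2.25.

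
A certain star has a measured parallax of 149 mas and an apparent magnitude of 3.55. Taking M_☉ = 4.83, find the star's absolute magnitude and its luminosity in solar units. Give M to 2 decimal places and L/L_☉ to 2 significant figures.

d = 1/p = 1000/149 mas = 6.711 pc
M = m − 5 log₁₀ d + 5 = 3.55 − 5·0.8268 + 5 = 4.416
M − M_☉ = 4.416 − 4.83 = -0.414
L/L_☉ = 10^(−0.4 × -0.414) = 1.464

M ≈ 4.42; L/L_☉ ≈ 1.5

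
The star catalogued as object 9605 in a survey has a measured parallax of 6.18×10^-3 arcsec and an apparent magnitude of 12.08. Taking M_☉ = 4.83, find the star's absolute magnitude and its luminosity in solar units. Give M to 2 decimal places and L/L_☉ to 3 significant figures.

M ≈ 6.03; L/L_☉ ≈ 0.330

d = 1/p = 1/6.18×10^-3″ = 161.8 pc
M = m − 5 log₁₀ d + 5 = 12.08 − 5·2.2090 + 5 = 6.035
M − M_☉ = 6.035 − 4.83 = 1.205
L/L_☉ = 10^(−0.4 × 1.205) = 0.3296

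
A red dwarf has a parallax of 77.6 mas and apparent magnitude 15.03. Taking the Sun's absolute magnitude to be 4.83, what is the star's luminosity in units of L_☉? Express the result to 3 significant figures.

d = 1/p = 1000/77.6 mas = 12.89 pc
M = m − 5 log₁₀ d + 5 = 15.03 − 5·1.1101 + 5 = 14.479
M − M_☉ = 14.479 − 4.83 = 9.649
L/L_☉ = 10^(−0.4 × 9.649) = 1.381×10^-4

L/L_☉ ≈ 1.38×10^-4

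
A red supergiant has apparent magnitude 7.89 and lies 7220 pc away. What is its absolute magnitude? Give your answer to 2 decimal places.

M ≈ -6.40

5 log₁₀(d/10 pc) = 5 log₁₀(7220) − 5 = 14.293
M = m − 5 log₁₀(d/10) = 7.89 − 14.293 = -6.403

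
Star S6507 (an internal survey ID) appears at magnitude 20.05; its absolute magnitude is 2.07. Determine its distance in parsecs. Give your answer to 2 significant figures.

μ = m − M = 17.980
m − M = 5 log₁₀ d − 5
log₁₀ d = (m − M)/5 + 1 = 4.5960
d = 10^4.5960 = 39450 pc

d ≈ 39000 pc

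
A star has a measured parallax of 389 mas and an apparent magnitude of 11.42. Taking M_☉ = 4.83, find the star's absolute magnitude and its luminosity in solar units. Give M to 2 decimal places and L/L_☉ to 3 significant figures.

d = 1/p = 1000/389 mas = 2.571 pc
M = m − 5 log₁₀ d + 5 = 11.42 − 5·0.4101 + 5 = 14.370
M − M_☉ = 14.370 − 4.83 = 9.540
L/L_☉ = 10^(−0.4 × 9.540) = 1.528×10^-4

M ≈ 14.37; L/L_☉ ≈ 1.53×10^-4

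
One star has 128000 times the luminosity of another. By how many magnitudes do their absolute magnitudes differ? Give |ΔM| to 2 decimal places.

|ΔM| ≈ 12.77

Pogson: ΔM = −2.5 log₁₀(ratio) = −2.5 log₁₀(128000) = −2.5 × 5.1072 = -12.768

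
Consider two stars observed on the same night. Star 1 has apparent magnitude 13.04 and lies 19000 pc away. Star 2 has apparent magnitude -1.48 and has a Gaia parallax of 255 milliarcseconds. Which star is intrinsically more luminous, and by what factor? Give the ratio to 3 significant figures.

Star 1: M = m − 5 log₁₀ d + 5 = 13.04 − 5·4.2788 + 5 = -3.354
Star 2: p = 255 mas = 0.255″ → d = 1/p = 3.922 pc
Star 2: M = m − 5 log₁₀ d + 5 = -1.48 − 5·0.5935 + 5 = 0.553
ΔM = M_1 − M_2 = -3.354 − (0.553) = -3.906; smaller M is more luminous → Star 1.
L ratio = 10^(0.4 |ΔM|) = 10^1.563 = 36.52

Star 1 is more luminous, by a factor of 36.5.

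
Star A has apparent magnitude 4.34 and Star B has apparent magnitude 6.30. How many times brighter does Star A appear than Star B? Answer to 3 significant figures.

6.08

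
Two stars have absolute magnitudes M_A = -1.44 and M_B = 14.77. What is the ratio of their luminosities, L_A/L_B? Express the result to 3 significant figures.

ΔM = M_A − M_B = -16.21
L_A/L_B = 10^(−0.4 ΔM) = 10^6.484 = 3.048×10^6

L_A/L_B ≈ 3.05×10^6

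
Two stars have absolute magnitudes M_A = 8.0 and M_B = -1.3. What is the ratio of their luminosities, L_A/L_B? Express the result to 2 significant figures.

L_A/L_B ≈ 1.9×10^-4

ΔM = M_A − M_B = 9.3
L_A/L_B = 10^(−0.4 ΔM) = 10^-3.720 = 1.905×10^-4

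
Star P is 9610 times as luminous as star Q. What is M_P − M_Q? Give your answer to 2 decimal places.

M_P − M_Q ≈ -9.96

Pogson: ΔM = −2.5 log₁₀(ratio) = −2.5 log₁₀(9610) = −2.5 × 3.9827 = -9.957
Star P is brighter, so it has the smaller magnitude: the difference is negative.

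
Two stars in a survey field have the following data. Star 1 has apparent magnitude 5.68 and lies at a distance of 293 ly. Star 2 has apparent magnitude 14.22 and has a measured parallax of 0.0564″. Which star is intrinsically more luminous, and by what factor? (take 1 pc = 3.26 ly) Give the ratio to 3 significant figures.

Star 1: d = 293 ly / 3.26 = 89.88 pc
Star 1: M = m − 5 log₁₀ d + 5 = 5.68 − 5·1.9537 + 5 = 0.912
Star 2: d = 1/p = 1/0.0564″ = 17.73 pc
Star 2: M = m − 5 log₁₀ d + 5 = 14.22 − 5·1.2487 + 5 = 12.976
ΔM = M_1 − M_2 = 0.912 − (12.976) = -12.065; smaller M is more luminous → Star 1.
L ratio = 10^(0.4 |ΔM|) = 10^4.826 = 66970

Star 1 is more luminous, by a factor of 67000.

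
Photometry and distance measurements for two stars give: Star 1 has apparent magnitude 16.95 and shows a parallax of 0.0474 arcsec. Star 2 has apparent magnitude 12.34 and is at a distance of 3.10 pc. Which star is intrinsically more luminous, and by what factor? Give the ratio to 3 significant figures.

Star 2 is more luminous, by a factor of 1.51.

Star 1: d = 1/p = 1/0.0474″ = 21.10 pc
Star 1: M = m − 5 log₁₀ d + 5 = 16.95 − 5·1.3242 + 5 = 15.329
Star 2: M = m − 5 log₁₀ d + 5 = 12.34 − 5·0.4914 + 5 = 14.883
ΔM = M_1 − M_2 = 15.329 − (14.883) = 0.446; smaller M is more luminous → Star 2.
L ratio = 10^(0.4 |ΔM|) = 10^0.178 = 1.508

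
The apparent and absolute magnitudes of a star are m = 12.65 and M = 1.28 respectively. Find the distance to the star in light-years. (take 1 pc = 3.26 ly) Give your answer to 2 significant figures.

d ≈ 6100 ly

Distance modulus: m − M = 12.65 − (1.28) = 11.370
m − M = 5 log₁₀ d − 5
log₁₀ d = (m − M)/5 + 1 = 3.2740
d = 10^3.2740 = 1879 pc
= 6127 ly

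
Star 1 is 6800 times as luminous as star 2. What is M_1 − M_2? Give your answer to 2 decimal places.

Pogson: ΔM = −2.5 log₁₀(ratio) = −2.5 log₁₀(6800) = −2.5 × 3.8325 = -9.581
Star 1 is brighter, so it has the smaller magnitude: the difference is negative.

M_1 − M_2 ≈ -9.58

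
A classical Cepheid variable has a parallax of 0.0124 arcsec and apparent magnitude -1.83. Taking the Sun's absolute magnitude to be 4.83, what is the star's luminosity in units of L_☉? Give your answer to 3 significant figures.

d = 1/p = 1/0.0124″ = 80.65 pc
M = m − 5 log₁₀ d + 5 = -1.83 − 5·1.9066 + 5 = -6.363
M − M_☉ = -6.363 − 4.83 = -11.193
L/L_☉ = 10^(−0.4 × -11.193) = 30000

L/L_☉ ≈ 30000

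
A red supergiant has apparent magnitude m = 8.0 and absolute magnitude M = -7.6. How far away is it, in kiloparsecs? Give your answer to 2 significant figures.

d ≈ 13 kpc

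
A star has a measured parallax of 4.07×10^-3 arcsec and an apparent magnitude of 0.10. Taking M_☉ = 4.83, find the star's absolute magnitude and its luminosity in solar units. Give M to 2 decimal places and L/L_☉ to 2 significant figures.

d = 1/p = 1/4.07×10^-3″ = 245.7 pc
M = m − 5 log₁₀ d + 5 = 0.10 − 5·2.3904 + 5 = -6.852
M − M_☉ = -6.852 − 4.83 = -11.682
L/L_☉ = 10^(−0.4 × -11.682) = 47080

M ≈ -6.85; L/L_☉ ≈ 47000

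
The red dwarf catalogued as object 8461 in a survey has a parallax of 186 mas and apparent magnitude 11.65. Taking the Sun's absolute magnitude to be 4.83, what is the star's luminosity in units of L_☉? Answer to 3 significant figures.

d = 1/p = 1000/186 mas = 5.376 pc
M = m − 5 log₁₀ d + 5 = 11.65 − 5·0.7305 + 5 = 12.998
M − M_☉ = 12.998 − 4.83 = 8.168
L/L_☉ = 10^(−0.4 × 8.168) = 5.407×10^-4

L/L_☉ ≈ 5.41×10^-4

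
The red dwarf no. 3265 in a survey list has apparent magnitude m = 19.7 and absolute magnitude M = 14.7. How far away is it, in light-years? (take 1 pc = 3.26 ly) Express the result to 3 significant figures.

μ = m − M = 5.000
m − M = 5 log₁₀ d − 5
log₁₀ d = (m − M)/5 + 1 = 2.0000
d = 10^2.0000 = 100.0 pc
= 326.0 ly

d ≈ 326 ly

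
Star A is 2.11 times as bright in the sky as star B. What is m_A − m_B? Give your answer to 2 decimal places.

Pogson: Δm = −2.5 log₁₀(ratio) = −2.5 log₁₀(2.11) = −2.5 × 0.3243 = -0.811
Star A is brighter, so it has the smaller magnitude: the difference is negative.

m_A − m_B ≈ -0.81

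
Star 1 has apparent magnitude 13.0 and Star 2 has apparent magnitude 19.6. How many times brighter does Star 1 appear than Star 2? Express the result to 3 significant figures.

437

Magnitude difference = -6.6
Flux ratio = 10^(−0.4 Δm) = 10^(−0.4 × -6.6) = 10^2.640 = 436.5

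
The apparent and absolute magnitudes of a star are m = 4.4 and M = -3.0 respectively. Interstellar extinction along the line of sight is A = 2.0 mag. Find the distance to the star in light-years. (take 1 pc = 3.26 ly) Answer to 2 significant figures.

d ≈ 390 ly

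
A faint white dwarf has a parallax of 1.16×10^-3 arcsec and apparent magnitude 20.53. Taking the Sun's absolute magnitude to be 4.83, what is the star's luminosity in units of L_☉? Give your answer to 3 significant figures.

L/L_☉ ≈ 3.90×10^-3

d = 1/p = 1/1.16×10^-3″ = 862.1 pc
M = m − 5 log₁₀ d + 5 = 20.53 − 5·2.9355 + 5 = 10.852
M − M_☉ = 10.852 − 4.83 = 6.022
L/L_☉ = 10^(−0.4 × 6.022) = 3.900×10^-3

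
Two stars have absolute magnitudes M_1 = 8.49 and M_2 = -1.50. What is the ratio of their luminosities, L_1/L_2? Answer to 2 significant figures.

ΔM = M_1 − M_2 = 9.99
L_1/L_2 = 10^(−0.4 ΔM) = 10^-3.996 = 1.009×10^-4

L_1/L_2 ≈ 1.0×10^-4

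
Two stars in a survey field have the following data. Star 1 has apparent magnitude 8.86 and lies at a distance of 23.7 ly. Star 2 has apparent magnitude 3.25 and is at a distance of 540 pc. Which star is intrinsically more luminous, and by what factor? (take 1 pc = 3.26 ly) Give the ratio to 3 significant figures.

Star 1: d = 23.7 ly / 3.26 = 7.270 pc
Star 1: M = m − 5 log₁₀ d + 5 = 8.86 − 5·0.8615 + 5 = 9.552
Star 2: M = m − 5 log₁₀ d + 5 = 3.25 − 5·2.7324 + 5 = -5.412
ΔM = M_1 − M_2 = 9.552 − (-5.412) = 14.964; smaller M is more luminous → Star 2.
L ratio = 10^(0.4 |ΔM|) = 10^5.986 = 967700

Star 2 is more luminous, by a factor of 968000.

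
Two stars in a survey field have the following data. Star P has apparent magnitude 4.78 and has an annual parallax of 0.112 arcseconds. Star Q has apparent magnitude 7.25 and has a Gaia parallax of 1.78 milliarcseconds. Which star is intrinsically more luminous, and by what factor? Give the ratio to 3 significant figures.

Star P: d = 1/p = 1/0.112″ = 8.929 pc
Star P: M = m − 5 log₁₀ d + 5 = 4.78 − 5·0.9508 + 5 = 5.026
Star Q: p = 1.78 mas = 1.78×10^-3″ → d = 1/p = 561.8 pc
Star Q: M = m − 5 log₁₀ d + 5 = 7.25 − 5·2.7496 + 5 = -1.498
ΔM = M_P − M_Q = 5.026 − (-1.498) = 6.524; smaller M is more luminous → Star Q.
L ratio = 10^(0.4 |ΔM|) = 10^2.610 = 407.0

Star Q is more luminous, by a factor of 407.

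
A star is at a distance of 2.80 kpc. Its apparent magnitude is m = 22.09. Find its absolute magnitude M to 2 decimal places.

d = 2.80 kpc = 2800 pc
5 log₁₀(d/10 pc) = 5 log₁₀(2800) − 5 = 12.236
M = m − 5 log₁₀(d/10) = 22.09 − 12.236 = 9.854

M ≈ 9.85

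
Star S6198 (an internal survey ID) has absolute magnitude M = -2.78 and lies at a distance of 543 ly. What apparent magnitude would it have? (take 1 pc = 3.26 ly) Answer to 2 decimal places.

d = 543 ly / 3.26 = 166.6 pc
m = M + 5 log₁₀ d − 5 = -2.78 + 5·2.2216 − 5 = 3.328

m ≈ 3.33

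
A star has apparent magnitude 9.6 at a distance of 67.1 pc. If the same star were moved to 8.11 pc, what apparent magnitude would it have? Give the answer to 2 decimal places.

m ≈ 5.01

Flux ∝ 1/d², so Δm = 5 log₁₀(d₂/d₁) = 5 log₁₀(8.11/67.1) = -4.589
m₂ = m₁ + Δm = 9.6 + (-4.589) = 5.011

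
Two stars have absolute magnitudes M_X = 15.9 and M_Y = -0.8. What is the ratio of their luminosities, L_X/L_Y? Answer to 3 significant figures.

ΔM = M_X − M_Y = 16.7
L_X/L_Y = 10^(−0.4 ΔM) = 10^-6.680 = 2.089×10^-7

L_X/L_Y ≈ 2.09×10^-7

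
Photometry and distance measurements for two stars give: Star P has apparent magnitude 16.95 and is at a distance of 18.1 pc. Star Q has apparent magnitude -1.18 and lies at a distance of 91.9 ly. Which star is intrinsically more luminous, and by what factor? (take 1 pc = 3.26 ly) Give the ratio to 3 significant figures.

Star Q is more luminous, by a factor of 4.33×10^7.

Star P: M = m − 5 log₁₀ d + 5 = 16.95 − 5·1.2577 + 5 = 15.662
Star Q: d = 91.9 ly / 3.26 = 28.19 pc
Star Q: M = m − 5 log₁₀ d + 5 = -1.18 − 5·1.4501 + 5 = -3.430
ΔM = M_P − M_Q = 15.662 − (-3.430) = 19.092; smaller M is more luminous → Star Q.
L ratio = 10^(0.4 |ΔM|) = 10^7.637 = 4.333×10^7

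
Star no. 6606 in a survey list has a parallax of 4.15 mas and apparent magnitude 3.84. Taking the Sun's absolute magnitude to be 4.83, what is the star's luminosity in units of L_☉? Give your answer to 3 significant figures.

d = 1/p = 1000/4.15 mas = 241.0 pc
M = m − 5 log₁₀ d + 5 = 3.84 − 5·2.3820 + 5 = -3.070
M − M_☉ = -3.070 − 4.83 = -7.900
L/L_☉ = 10^(−0.4 × -7.900) = 1445

L/L_☉ ≈ 1450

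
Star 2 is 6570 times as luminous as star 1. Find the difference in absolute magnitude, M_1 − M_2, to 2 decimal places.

Pogson: ΔM = −2.5 log₁₀(ratio) = −2.5 log₁₀(6570) = −2.5 × 3.8176 = -9.544
Star 2 is brighter so has the smaller magnitude: M_1 − M_2 is positive.

M_1 − M_2 ≈ 9.54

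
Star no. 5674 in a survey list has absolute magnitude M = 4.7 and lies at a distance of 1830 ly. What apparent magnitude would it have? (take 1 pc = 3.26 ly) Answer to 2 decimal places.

d = 1830 ly / 3.26 = 561.3 pc
m = M + 5 log₁₀ d − 5 = 4.7 + 5·2.7492 − 5 = 13.446

m ≈ 13.45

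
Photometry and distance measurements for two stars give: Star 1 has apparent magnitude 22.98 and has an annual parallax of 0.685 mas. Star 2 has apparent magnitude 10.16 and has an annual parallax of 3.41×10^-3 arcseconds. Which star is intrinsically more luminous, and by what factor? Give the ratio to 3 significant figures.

Star 1: p = 0.685 mas = 6.85×10^-4″ → d = 1/p = 1460 pc
Star 1: M = m − 5 log₁₀ d + 5 = 22.98 − 5·3.1643 + 5 = 12.158
Star 2: d = 1/p = 1/3.41×10^-3″ = 293.3 pc
Star 2: M = m − 5 log₁₀ d + 5 = 10.16 − 5·2.4672 + 5 = 2.824
ΔM = M_1 − M_2 = 12.158 − (2.824) = 9.335; smaller M is more luminous → Star 2.
L ratio = 10^(0.4 |ΔM|) = 10^3.734 = 5418

Star 2 is more luminous, by a factor of 5420.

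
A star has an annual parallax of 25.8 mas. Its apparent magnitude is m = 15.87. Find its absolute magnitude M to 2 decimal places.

M ≈ 12.93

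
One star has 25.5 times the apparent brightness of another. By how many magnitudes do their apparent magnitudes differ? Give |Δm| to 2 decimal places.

|Δm| ≈ 3.52

Pogson: Δm = −2.5 log₁₀(ratio) = −2.5 log₁₀(25.5) = −2.5 × 1.4065 = -3.516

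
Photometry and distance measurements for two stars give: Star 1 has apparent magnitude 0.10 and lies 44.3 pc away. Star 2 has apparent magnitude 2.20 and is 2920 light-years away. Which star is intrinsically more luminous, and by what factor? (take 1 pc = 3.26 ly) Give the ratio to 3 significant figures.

Star 1: M = m − 5 log₁₀ d + 5 = 0.10 − 5·1.6464 + 5 = -3.132
Star 2: d = 2920 ly / 3.26 = 895.7 pc
Star 2: M = m − 5 log₁₀ d + 5 = 2.20 − 5·2.9522 + 5 = -7.561
ΔM = M_1 − M_2 = -3.132 − (-7.561) = 4.429; smaller M is more luminous → Star 2.
L ratio = 10^(0.4 |ΔM|) = 10^1.772 = 59.09

Star 2 is more luminous, by a factor of 59.1.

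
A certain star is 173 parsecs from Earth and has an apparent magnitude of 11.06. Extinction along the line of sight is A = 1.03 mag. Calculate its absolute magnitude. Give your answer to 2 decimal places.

5 log₁₀(d/10 pc) = 5 log₁₀(173.0) − 5 = 6.190
M = m − 5 log₁₀(d/10) − A = 11.06 − 6.190 − 1.03 = 3.840

M ≈ 3.84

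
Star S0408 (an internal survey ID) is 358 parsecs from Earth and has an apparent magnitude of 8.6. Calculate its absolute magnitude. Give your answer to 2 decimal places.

M ≈ 0.83

5 log₁₀(d/10 pc) = 5 log₁₀(358.0) − 5 = 7.769
M = m − 5 log₁₀(d/10) = 8.6 − 7.769 = 0.831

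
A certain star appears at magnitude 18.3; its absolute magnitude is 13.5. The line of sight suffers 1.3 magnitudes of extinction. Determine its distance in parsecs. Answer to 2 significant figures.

m − M = 5 log₁₀(d/10 pc) + A  ⇒  18.3 − (13.5) − 1.3 = 5 log₁₀(d/10)
3.500 = 5 log₁₀(d/10)
log₁₀ d = (m − M − A)/5 + 1 = 1.7000
d = 10^1.7000 = 50.12 pc

d ≈ 50 pc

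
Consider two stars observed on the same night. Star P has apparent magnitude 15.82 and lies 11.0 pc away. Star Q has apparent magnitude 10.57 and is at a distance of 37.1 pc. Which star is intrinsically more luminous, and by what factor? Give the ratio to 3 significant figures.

Star Q is more luminous, by a factor of 1430.

Star P: M = m − 5 log₁₀ d + 5 = 15.82 − 5·1.0414 + 5 = 15.613
Star Q: M = m − 5 log₁₀ d + 5 = 10.57 − 5·1.5694 + 5 = 7.723
ΔM = M_P − M_Q = 15.613 − (7.723) = 7.890; smaller M is more luminous → Star Q.
L ratio = 10^(0.4 |ΔM|) = 10^3.156 = 1432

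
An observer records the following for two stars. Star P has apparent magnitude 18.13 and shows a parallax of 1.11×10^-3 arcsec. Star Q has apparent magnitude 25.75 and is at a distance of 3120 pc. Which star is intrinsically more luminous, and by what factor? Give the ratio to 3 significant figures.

Star P: d = 1/p = 1/1.11×10^-3″ = 900.9 pc
Star P: M = m − 5 log₁₀ d + 5 = 18.13 − 5·2.9547 + 5 = 8.357
Star Q: M = m − 5 log₁₀ d + 5 = 25.75 − 5·3.4942 + 5 = 13.279
ΔM = M_P − M_Q = 8.357 − (13.279) = -4.923; smaller M is more luminous → Star P.
L ratio = 10^(0.4 |ΔM|) = 10^1.969 = 93.12

Star P is more luminous, by a factor of 93.1.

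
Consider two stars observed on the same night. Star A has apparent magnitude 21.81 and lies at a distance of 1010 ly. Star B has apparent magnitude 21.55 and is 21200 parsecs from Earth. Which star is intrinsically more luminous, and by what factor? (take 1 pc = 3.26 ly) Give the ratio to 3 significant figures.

Star A: d = 1010 ly / 3.26 = 309.8 pc
Star A: M = m − 5 log₁₀ d + 5 = 21.81 − 5·2.4911 + 5 = 14.354
Star B: M = m − 5 log₁₀ d + 5 = 21.55 − 5·4.3263 + 5 = 4.918
ΔM = M_A − M_B = 14.354 − (4.918) = 9.436; smaller M is more luminous → Star B.
L ratio = 10^(0.4 |ΔM|) = 10^3.774 = 5949

Star B is more luminous, by a factor of 5950.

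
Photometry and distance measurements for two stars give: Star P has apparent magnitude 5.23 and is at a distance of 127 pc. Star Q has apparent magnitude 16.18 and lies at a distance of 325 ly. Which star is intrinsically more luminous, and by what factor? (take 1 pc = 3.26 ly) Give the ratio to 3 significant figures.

Star P is more luminous, by a factor of 38900.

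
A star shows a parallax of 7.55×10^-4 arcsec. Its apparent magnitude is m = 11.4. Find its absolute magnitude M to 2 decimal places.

M ≈ 0.79

d = 1/p = 1/7.55×10^-4″ = 1325 pc
5 log₁₀(d/10 pc) = 5 log₁₀(1325) − 5 = 10.610
M = m − 5 log₁₀(d/10) = 11.4 − 10.610 = 0.790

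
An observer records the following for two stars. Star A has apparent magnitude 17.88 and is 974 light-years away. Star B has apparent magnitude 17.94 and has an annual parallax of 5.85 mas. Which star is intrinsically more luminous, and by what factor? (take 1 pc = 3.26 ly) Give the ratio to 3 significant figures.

Star A is more luminous, by a factor of 3.23.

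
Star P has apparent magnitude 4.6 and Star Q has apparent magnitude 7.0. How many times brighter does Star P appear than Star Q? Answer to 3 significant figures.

9.12

Δm = 4.6 − (7.0) = -2.4
Flux ratio = 10^(−0.4 Δm) = 10^(−0.4 × -2.4) = 10^0.960 = 9.120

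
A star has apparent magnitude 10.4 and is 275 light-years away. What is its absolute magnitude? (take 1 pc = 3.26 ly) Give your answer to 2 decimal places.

M ≈ 5.77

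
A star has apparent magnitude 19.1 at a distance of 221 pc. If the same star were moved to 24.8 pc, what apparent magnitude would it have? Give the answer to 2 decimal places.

Flux ∝ 1/d², so Δm = 5 log₁₀(d₂/d₁) = 5 log₁₀(24.8/221) = -4.750
m₂ = m₁ + Δm = 19.1 + (-4.750) = 14.350

m ≈ 14.35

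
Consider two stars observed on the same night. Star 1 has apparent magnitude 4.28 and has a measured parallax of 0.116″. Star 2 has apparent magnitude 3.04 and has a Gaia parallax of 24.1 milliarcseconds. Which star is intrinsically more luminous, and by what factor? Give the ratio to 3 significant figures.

Star 1: d = 1/p = 1/0.116″ = 8.621 pc
Star 1: M = m − 5 log₁₀ d + 5 = 4.28 − 5·0.9355 + 5 = 4.602
Star 2: p = 24.1 mas = 0.0241″ → d = 1/p = 41.49 pc
Star 2: M = m − 5 log₁₀ d + 5 = 3.04 − 5·1.6180 + 5 = -0.050
ΔM = M_1 − M_2 = 4.602 − (-0.050) = 4.652; smaller M is more luminous → Star 2.
L ratio = 10^(0.4 |ΔM|) = 10^1.861 = 72.59

Star 2 is more luminous, by a factor of 72.6.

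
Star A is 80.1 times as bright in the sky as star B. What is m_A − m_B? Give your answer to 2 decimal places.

Pogson: Δm = −2.5 log₁₀(ratio) = −2.5 log₁₀(80.1) = −2.5 × 1.9036 = -4.759
Star A is brighter, so it has the smaller magnitude: the difference is negative.

m_A − m_B ≈ -4.76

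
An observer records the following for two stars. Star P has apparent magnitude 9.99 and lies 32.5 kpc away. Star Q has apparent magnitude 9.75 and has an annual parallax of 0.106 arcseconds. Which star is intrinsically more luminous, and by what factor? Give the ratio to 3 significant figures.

Star P is more luminous, by a factor of 9.51×10^6.

Star P: d = 32.5 kpc = 32500 pc
Star P: M = m − 5 log₁₀ d + 5 = 9.99 − 5·4.5119 + 5 = -7.569
Star Q: d = 1/p = 1/0.106″ = 9.434 pc
Star Q: M = m − 5 log₁₀ d + 5 = 9.75 − 5·0.9747 + 5 = 9.877
ΔM = M_P − M_Q = -7.569 − (9.877) = -17.446; smaller M is more luminous → Star P.
L ratio = 10^(0.4 |ΔM|) = 10^6.978 = 9.514×10^6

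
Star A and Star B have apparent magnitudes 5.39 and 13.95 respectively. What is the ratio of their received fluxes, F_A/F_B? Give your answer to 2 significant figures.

Δm = 5.39 − (13.95) = -8.56
Flux ratio = 10^(−0.4 Δm) = 10^(−0.4 × -8.56) = 10^3.424 = 2655

F_A/F_B ≈ 2700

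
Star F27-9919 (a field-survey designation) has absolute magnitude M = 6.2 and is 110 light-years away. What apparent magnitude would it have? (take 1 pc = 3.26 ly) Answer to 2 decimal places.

m ≈ 8.84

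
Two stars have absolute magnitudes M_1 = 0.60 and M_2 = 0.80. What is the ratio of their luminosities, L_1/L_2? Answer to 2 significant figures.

ΔM = M_1 − M_2 = -0.20
L_1/L_2 = 10^(−0.4 ΔM) = 10^0.080 = 1.202

L_1/L_2 ≈ 1.2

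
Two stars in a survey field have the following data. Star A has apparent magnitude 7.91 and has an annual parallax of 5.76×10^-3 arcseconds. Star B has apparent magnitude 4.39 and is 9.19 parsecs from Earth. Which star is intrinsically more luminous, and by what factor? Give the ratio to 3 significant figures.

Star A: d = 1/p = 1/5.76×10^-3″ = 173.6 pc
Star A: M = m − 5 log₁₀ d + 5 = 7.91 − 5·2.2396 + 5 = 1.712
Star B: M = m − 5 log₁₀ d + 5 = 4.39 − 5·0.9633 + 5 = 4.573
ΔM = M_A − M_B = 1.712 − (4.573) = -2.861; smaller M is more luminous → Star A.
L ratio = 10^(0.4 |ΔM|) = 10^1.145 = 13.95

Star A is more luminous, by a factor of 13.9.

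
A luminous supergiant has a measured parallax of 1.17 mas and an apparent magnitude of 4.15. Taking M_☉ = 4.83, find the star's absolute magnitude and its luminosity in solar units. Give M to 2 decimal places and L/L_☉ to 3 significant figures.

M ≈ -5.51; L/L_☉ ≈ 13700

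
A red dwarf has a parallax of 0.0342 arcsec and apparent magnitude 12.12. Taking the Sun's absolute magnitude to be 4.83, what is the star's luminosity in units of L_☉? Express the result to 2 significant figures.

L/L_☉ ≈ 0.010

d = 1/p = 1/0.0342″ = 29.24 pc
M = m − 5 log₁₀ d + 5 = 12.12 − 5·1.4660 + 5 = 9.790
M − M_☉ = 9.790 − 4.83 = 4.960
L/L_☉ = 10^(−0.4 × 4.960) = 0.01037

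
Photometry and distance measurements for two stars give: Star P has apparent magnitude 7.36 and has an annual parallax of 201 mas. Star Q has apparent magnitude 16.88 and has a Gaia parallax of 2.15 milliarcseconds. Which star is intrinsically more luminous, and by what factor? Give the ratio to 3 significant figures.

Star P: p = 201 mas = 0.201″ → d = 1/p = 4.975 pc
Star P: M = m − 5 log₁₀ d + 5 = 7.36 − 5·0.6968 + 5 = 8.876
Star Q: p = 2.15 mas = 2.15×10^-3″ → d = 1/p = 465.1 pc
Star Q: M = m − 5 log₁₀ d + 5 = 16.88 − 5·2.6676 + 5 = 8.542
ΔM = M_P − M_Q = 8.876 − (8.542) = 0.334; smaller M is more luminous → Star Q.
L ratio = 10^(0.4 |ΔM|) = 10^0.134 = 1.360

Star Q is more luminous, by a factor of 1.36.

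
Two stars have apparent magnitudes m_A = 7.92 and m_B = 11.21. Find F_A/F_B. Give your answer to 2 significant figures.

F_A/F_B ≈ 21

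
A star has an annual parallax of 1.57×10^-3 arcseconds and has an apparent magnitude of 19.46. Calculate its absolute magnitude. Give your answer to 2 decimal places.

M ≈ 10.44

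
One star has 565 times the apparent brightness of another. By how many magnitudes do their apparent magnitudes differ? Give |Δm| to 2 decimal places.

|Δm| ≈ 6.88

Pogson: Δm = −2.5 log₁₀(ratio) = −2.5 log₁₀(565) = −2.5 × 2.7520 = -6.880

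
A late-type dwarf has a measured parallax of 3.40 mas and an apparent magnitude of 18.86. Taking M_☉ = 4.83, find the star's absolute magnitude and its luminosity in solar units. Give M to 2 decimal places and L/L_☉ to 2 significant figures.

M ≈ 11.52; L/L_☉ ≈ 2.1×10^-3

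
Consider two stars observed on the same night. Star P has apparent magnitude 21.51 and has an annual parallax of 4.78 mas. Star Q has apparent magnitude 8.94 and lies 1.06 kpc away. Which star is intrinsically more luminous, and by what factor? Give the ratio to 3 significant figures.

Star P: p = 4.78 mas = 4.78×10^-3″ → d = 1/p = 209.2 pc
Star P: M = m − 5 log₁₀ d + 5 = 21.51 − 5·2.3206 + 5 = 14.907
Star Q: d = 1.06 kpc = 1060 pc
Star Q: M = m − 5 log₁₀ d + 5 = 8.94 − 5·3.0253 + 5 = -1.187
ΔM = M_P − M_Q = 14.907 − (-1.187) = 16.094; smaller M is more luminous → Star Q.
L ratio = 10^(0.4 |ΔM|) = 10^6.437 = 2.738×10^6

Star Q is more luminous, by a factor of 2.74×10^6.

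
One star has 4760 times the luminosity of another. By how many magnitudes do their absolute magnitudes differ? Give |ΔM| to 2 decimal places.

Pogson: ΔM = −2.5 log₁₀(ratio) = −2.5 log₁₀(4760) = −2.5 × 3.6776 = -9.194

|ΔM| ≈ 9.19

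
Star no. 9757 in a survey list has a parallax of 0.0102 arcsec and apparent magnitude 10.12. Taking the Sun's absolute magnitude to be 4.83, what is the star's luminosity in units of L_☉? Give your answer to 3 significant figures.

L/L_☉ ≈ 0.736

d = 1/p = 1/0.0102″ = 98.04 pc
M = m − 5 log₁₀ d + 5 = 10.12 − 5·1.9914 + 5 = 5.163
M − M_☉ = 5.163 − 4.83 = 0.333
L/L_☉ = 10^(−0.4 × 0.333) = 0.7359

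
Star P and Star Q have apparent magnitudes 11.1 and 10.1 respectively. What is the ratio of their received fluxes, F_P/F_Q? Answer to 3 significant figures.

Δm = 11.1 − (10.1) = 1.0
Flux ratio = 10^(−0.4 Δm) = 10^(−0.4 × 1.0) = 10^-0.400 = 0.3981

F_P/F_Q ≈ 0.398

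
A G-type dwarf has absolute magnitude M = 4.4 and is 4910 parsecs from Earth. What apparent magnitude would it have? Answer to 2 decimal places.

m ≈ 17.86

m = M + 5 log₁₀ d − 5 = 4.4 + 5·3.6911 − 5 = 17.855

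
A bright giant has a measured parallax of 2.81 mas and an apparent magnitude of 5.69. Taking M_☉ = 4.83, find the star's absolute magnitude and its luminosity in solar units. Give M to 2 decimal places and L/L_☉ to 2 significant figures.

d = 1/p = 1000/2.81 mas = 355.9 pc
M = m − 5 log₁₀ d + 5 = 5.69 − 5·2.5513 + 5 = -2.066
M − M_☉ = -2.066 − 4.83 = -6.896
L/L_☉ = 10^(−0.4 × -6.896) = 573.6

M ≈ -2.07; L/L_☉ ≈ 570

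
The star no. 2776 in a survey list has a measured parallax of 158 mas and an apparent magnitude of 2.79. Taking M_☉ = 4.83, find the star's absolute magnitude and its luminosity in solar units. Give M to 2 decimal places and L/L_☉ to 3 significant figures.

d = 1/p = 1000/158 mas = 6.329 pc
M = m − 5 log₁₀ d + 5 = 2.79 − 5·0.8013 + 5 = 3.783
M − M_☉ = 3.783 − 4.83 = -1.047
L/L_☉ = 10^(−0.4 × -1.047) = 2.622

M ≈ 3.78; L/L_☉ ≈ 2.62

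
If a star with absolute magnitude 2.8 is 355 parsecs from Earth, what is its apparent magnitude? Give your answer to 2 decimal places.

m ≈ 10.55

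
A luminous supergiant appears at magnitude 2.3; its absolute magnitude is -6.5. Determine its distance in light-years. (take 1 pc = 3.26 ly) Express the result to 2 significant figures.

d ≈ 1900 ly

Distance modulus: m − M = 2.3 − (-6.5) = 8.800
m − M = 5 log₁₀ d − 5
log₁₀ d = (m − M)/5 + 1 = 2.7600
d = 10^2.7600 = 575.4 pc
= 1876 ly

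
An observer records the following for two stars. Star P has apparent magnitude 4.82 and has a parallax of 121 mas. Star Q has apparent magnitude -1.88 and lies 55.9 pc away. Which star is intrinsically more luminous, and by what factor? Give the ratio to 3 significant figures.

Star Q is more luminous, by a factor of 21900.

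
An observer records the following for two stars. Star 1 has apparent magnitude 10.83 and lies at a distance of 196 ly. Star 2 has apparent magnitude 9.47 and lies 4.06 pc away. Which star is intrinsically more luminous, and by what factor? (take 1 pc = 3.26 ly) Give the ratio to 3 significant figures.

Star 1 is more luminous, by a factor of 62.7.

Star 1: d = 196 ly / 3.26 = 60.12 pc
Star 1: M = m − 5 log₁₀ d + 5 = 10.83 − 5·1.7790 + 5 = 6.935
Star 2: M = m − 5 log₁₀ d + 5 = 9.47 − 5·0.6085 + 5 = 11.427
ΔM = M_1 − M_2 = 6.935 − (11.427) = -4.493; smaller M is more luminous → Star 1.
L ratio = 10^(0.4 |ΔM|) = 10^1.797 = 62.66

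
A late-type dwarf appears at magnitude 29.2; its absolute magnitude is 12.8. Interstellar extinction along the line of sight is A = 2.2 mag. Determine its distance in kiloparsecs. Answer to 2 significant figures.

d ≈ 6.9 kpc

m − M = 5 log₁₀(d/10 pc) + A  ⇒  29.2 − (12.8) − 2.2 = 5 log₁₀(d/10)
14.200 = 5 log₁₀(d/10)
log₁₀ d = (m − M − A)/5 + 1 = 3.8400
d = 10^3.8400 = 6918 pc
= 6.918 kpc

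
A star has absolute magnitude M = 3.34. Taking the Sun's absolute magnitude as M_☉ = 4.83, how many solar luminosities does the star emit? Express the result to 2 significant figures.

L/L_☉ ≈ 3.9

M − M_☉ = 3.34 − 4.83 = -1.490
L/L_☉ = 10^(−0.4 (M − M_☉)) = 10^0.596 = 3.945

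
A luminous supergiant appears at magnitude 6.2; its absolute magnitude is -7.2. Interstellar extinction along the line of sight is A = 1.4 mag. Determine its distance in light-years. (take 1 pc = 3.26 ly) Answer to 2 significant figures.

m − M = 5 log₁₀(d/10 pc) + A  ⇒  6.2 − (-7.2) − 1.4 = 5 log₁₀(d/10)
12.000 = 5 log₁₀(d/10)
log₁₀ d = (m − M − A)/5 + 1 = 3.4000
d = 10^3.4000 = 2512 pc
= 8189 ly

d ≈ 8200 ly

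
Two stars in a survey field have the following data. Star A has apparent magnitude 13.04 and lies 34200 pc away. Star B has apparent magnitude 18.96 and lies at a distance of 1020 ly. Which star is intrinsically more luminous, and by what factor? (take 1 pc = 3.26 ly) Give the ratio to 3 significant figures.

Star A is more luminous, by a factor of 2.79×10^6.

Star A: M = m − 5 log₁₀ d + 5 = 13.04 − 5·4.5340 + 5 = -4.630
Star B: d = 1020 ly / 3.26 = 312.9 pc
Star B: M = m − 5 log₁₀ d + 5 = 18.96 − 5·2.4954 + 5 = 11.483
ΔM = M_A − M_B = -4.630 − (11.483) = -16.113; smaller M is more luminous → Star A.
L ratio = 10^(0.4 |ΔM|) = 10^6.445 = 2.788×10^6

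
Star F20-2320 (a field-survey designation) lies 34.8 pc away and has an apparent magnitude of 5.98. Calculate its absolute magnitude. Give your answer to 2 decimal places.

M ≈ 3.27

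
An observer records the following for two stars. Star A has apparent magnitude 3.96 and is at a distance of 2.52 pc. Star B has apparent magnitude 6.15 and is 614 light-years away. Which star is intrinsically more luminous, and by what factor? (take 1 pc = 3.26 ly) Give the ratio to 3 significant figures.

Star B is more luminous, by a factor of 743.

Star A: M = m − 5 log₁₀ d + 5 = 3.96 − 5·0.4014 + 5 = 6.953
Star B: d = 614 ly / 3.26 = 188.3 pc
Star B: M = m − 5 log₁₀ d + 5 = 6.15 − 5·2.2750 + 5 = -0.225
ΔM = M_A − M_B = 6.953 − (-0.225) = 7.178; smaller M is more luminous → Star B.
L ratio = 10^(0.4 |ΔM|) = 10^2.871 = 743.2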